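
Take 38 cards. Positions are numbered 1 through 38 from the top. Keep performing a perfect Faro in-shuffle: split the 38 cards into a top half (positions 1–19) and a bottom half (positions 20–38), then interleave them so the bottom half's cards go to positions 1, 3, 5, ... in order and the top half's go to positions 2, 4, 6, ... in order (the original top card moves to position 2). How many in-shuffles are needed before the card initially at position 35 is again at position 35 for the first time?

Follow position 35 under repeated in-shuffles:
35 → 31 → 23 → 7 → 14 → 28 → 17 → 34 → 29 → 19 → 38 → 37 → 35
It first returns after 12 in-shuffles.

12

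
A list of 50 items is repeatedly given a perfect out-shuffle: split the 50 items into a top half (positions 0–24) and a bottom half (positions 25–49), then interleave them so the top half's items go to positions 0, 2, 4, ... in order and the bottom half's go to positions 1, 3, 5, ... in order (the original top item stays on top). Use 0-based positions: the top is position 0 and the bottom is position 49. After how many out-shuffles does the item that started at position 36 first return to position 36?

Follow position 36 under repeated out-shuffles:
36 → 23 → 46 → 43 → 37 → 25 → 1 → 2 → ... → 36 (length 21)
It first returns after 21 out-shuffles.

21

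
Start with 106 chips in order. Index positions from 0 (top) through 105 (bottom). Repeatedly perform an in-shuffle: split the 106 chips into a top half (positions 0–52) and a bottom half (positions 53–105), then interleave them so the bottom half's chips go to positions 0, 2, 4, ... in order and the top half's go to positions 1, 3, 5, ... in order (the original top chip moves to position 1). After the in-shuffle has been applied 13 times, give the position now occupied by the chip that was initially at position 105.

Track position through each in-shuffle: 105 → 104 → 102 → 98 → 90 → ... (continuing for 13 shuffles total) → 46.

46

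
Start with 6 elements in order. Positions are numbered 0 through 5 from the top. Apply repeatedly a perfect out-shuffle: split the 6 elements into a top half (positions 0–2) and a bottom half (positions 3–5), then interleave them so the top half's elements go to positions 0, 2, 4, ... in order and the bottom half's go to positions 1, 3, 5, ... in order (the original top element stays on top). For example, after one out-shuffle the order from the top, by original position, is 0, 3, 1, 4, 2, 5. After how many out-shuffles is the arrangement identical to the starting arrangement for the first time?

The out-shuffle permutes the 6 positions with cycle lengths [1, 1, 4].
Every element is home exactly when every cycle has completed a whole number of laps, i.e. after lcm(1, 4) = 4 out-shuffles.

4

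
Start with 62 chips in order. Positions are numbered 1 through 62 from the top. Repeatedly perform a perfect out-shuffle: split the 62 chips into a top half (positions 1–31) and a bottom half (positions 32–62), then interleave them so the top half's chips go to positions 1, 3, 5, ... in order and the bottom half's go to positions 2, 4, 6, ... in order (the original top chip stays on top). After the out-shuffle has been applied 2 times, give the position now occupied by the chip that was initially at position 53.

26

Track the chip's position through each out-shuffle:
53 → 44 → 26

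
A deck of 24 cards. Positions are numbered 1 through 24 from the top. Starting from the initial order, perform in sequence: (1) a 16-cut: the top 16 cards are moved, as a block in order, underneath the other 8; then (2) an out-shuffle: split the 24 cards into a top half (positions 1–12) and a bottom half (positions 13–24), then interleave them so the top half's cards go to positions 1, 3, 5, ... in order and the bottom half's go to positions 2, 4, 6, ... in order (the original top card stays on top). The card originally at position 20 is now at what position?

7

Track the card from position 20 forward through each operation:
  after op 1 (cut 16): 20 → 4
  after op 2 (out-shuffle): 4 → 7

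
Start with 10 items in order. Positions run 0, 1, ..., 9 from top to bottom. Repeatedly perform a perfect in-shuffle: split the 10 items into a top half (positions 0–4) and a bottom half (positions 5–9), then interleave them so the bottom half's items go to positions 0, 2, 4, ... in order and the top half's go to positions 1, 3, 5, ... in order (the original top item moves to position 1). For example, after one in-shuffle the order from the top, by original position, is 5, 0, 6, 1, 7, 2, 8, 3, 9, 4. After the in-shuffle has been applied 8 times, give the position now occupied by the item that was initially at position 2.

8

Track the item's position through each in-shuffle:
2 → 5 → 0 → 1 → 3 → 7 → 4 → 9 → 8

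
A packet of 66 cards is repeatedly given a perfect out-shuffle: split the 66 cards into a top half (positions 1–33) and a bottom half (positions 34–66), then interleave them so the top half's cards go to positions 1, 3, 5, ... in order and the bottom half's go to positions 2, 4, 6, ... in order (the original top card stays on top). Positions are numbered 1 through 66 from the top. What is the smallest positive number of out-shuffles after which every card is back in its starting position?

The out-shuffle permutes the 66 positions with cycle lengths [1, 1, 4, 12, 12, 12, 12, 12].
Every card is home exactly when every cycle has completed a whole number of laps, i.e. after lcm(1, 4, 12) = 12 out-shuffles.

12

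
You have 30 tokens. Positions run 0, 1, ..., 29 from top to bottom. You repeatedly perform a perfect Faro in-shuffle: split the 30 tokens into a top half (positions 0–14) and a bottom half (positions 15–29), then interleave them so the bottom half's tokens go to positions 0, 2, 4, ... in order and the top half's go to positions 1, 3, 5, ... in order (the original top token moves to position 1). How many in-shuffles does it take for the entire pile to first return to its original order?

The in-shuffle permutes the 30 positions with cycle lengths [5, 5, 5, 5, 5, 5].
Every token is home exactly when every cycle has completed a whole number of laps, i.e. after lcm(5) = 5 in-shuffles.

5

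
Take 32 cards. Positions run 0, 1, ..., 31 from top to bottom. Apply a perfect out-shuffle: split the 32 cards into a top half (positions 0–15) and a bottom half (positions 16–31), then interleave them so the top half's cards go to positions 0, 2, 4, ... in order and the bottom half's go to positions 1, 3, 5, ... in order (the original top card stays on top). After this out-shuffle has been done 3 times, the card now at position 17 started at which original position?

Work backwards from position 17, undoing one out-shuffle at a time:
17 ← 24 ← 12 ← 6
So the card now at position 17 started at position 6.

6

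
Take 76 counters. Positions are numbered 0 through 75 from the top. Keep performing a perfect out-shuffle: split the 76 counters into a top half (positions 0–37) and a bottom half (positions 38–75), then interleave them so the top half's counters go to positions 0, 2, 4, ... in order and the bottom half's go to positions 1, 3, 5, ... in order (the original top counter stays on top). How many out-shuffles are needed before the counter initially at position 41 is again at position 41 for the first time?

Follow position 41 under repeated out-shuffles:
41 → 7 → 14 → 28 → 56 → 37 → 74 → 73 → 71 → 67 → 59 → 43 → 11 → 22 → 44 → 13 → 26 → 52 → 29 → 58 → 41
It first returns after 20 out-shuffles.

20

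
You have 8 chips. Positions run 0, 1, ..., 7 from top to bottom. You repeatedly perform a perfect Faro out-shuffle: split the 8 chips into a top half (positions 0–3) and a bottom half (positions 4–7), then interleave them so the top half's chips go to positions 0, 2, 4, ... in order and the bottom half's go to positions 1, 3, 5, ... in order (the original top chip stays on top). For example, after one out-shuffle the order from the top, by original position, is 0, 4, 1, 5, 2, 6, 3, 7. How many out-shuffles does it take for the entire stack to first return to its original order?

3

The out-shuffle permutes the 8 positions with cycle lengths [1, 1, 3, 3].
Every chip is home exactly when every cycle has completed a whole number of laps, i.e. after lcm(1, 3) = 3 out-shuffles.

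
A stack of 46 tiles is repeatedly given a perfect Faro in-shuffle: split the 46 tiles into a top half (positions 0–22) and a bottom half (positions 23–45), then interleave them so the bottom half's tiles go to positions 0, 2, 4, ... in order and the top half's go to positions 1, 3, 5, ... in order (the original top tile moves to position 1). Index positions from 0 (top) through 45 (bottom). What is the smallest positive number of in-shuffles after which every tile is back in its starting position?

The in-shuffle permutes the 46 positions with cycle lengths [23, 23].
Every tile is home exactly when every cycle has completed a whole number of laps, i.e. after lcm(23) = 23 in-shuffles.

23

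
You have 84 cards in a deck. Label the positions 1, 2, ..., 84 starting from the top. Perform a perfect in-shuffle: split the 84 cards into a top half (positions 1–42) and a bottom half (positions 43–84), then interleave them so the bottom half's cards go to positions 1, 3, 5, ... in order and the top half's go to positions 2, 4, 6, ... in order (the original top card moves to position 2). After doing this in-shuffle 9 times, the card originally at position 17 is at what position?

34

Track the card's position through each in-shuffle:
17 → 34 → 68 → 51 → 17 → 34 → 68 → 51 → 17 → 34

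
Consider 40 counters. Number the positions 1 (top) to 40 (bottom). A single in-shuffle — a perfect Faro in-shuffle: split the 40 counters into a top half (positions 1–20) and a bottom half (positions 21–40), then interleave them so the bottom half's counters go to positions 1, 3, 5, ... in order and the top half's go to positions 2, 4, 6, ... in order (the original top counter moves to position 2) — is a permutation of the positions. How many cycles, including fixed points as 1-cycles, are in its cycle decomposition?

Trace each unvisited position around until it returns:
(1 2 4 8 16 32 ... len 20) (3 6 12 24 7 14 ... len 20)
2 cycles in total.

2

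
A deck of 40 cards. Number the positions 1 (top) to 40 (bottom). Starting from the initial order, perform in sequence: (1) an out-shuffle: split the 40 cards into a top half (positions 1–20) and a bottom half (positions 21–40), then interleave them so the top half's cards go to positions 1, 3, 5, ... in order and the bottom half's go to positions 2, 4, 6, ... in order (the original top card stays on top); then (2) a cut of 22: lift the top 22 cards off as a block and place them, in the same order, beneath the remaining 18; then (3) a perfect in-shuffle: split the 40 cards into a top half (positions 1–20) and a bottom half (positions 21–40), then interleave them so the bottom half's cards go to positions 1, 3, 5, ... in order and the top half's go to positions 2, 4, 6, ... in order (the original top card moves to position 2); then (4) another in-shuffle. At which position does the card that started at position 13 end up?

12

Track the card from position 13 forward through each operation:
  after op 1 (out-shuffle): 13 → 25
  after op 2 (cut 22): 25 → 3
  after op 3 (in-shuffle): 3 → 6
  after op 4 (in-shuffle): 6 → 12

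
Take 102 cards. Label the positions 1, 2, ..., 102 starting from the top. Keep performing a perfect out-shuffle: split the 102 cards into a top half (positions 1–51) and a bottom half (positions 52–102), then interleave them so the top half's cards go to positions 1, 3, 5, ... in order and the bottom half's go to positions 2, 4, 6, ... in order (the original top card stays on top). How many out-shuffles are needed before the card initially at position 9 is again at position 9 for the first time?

Follow position 9 under repeated out-shuffles:
9 → 17 → 33 → 65 → 28 → 55 → 8 → 15 → ... → 9 (length 100)
It first returns after 100 out-shuffles.

100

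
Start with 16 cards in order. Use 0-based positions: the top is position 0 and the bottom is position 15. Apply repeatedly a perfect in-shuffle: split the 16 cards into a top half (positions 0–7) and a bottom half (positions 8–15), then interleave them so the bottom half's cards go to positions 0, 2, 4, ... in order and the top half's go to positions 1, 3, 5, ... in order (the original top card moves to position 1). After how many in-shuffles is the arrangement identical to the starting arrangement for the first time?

8

The in-shuffle permutes the 16 positions with cycle lengths [8, 8].
Every card is home exactly when every cycle has completed a whole number of laps, i.e. after lcm(8) = 8 in-shuffles.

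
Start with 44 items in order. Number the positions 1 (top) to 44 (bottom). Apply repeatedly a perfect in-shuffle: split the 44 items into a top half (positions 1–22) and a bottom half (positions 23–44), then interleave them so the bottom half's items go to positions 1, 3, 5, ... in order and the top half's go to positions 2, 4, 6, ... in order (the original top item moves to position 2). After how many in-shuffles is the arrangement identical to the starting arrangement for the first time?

The in-shuffle permutes the 44 positions with cycle lengths [2, 4, 4, 4, 6, 12, 12].
Every item is home exactly when every cycle has completed a whole number of laps, i.e. after lcm(2, 4, 6, 12) = 12 in-shuffles.

12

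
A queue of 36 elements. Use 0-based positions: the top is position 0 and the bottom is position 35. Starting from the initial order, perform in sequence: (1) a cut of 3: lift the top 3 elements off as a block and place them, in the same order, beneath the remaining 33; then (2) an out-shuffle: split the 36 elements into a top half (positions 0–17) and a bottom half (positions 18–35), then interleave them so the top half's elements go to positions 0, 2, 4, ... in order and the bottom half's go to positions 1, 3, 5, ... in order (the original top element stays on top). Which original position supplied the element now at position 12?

9

Undo the operations in reverse order, starting from position 12:
  undo op 2 (out-shuffle, from top half): 12 ← 6
  undo op 1 (cut 3): 6 ← 9
So the element at position 12 came from original position 9.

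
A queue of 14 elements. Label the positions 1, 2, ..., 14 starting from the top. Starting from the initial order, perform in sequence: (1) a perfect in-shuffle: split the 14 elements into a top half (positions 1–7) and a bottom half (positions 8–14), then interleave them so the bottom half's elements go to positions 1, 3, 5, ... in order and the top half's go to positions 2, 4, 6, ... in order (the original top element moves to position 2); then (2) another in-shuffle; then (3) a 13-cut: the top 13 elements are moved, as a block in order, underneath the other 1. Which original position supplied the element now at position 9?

2

Undo the operations in reverse order, starting from position 9:
  undo op 3 (cut 13): 9 ← 8
  undo op 2 (in-shuffle, from top half): 8 ← 4
  undo op 1 (in-shuffle, from top half): 4 ← 2
So the element at position 9 came from original position 2.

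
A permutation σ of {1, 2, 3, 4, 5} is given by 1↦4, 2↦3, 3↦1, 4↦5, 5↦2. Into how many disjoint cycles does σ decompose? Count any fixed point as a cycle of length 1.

1

Cycle decomposition: (1 4 5 2 3).
1 cycle.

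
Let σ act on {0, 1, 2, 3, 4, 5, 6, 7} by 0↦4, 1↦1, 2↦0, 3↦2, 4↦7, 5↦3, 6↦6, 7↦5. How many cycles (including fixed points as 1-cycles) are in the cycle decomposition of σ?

3

Cycle decomposition: (0 4 7 5 3 2) (1) (6).
3 cycles.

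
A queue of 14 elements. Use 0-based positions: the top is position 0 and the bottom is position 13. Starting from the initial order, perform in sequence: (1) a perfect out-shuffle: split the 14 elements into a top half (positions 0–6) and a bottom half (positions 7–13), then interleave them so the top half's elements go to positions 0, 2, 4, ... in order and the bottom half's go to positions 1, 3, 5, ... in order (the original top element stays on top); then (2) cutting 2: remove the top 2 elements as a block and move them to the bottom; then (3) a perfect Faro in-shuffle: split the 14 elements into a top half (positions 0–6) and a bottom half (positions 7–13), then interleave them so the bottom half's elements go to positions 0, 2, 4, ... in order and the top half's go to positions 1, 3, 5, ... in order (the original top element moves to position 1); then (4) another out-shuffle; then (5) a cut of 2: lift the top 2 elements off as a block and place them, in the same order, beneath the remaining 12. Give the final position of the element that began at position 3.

Track the element from position 3 forward through each operation:
  after op 1 (out-shuffle): 3 → 6
  after op 2 (cut 2): 6 → 4
  after op 3 (in-shuffle): 4 → 9
  after op 4 (out-shuffle): 9 → 5
  after op 5 (cut 2): 5 → 3

3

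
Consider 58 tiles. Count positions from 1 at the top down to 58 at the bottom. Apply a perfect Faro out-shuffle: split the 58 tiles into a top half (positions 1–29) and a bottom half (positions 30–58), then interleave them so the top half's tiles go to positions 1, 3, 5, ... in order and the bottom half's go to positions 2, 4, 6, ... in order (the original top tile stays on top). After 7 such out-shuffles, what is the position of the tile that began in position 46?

4

Track the tile's position through each out-shuffle:
46 → 34 → 10 → 19 → 37 → 16 → 31 → 4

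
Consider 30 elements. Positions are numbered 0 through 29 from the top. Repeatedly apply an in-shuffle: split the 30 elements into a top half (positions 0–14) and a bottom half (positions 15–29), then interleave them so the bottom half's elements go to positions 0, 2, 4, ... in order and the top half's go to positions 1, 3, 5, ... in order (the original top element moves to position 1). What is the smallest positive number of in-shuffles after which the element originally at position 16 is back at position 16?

5

Follow position 16 under repeated in-shuffles:
16 → 2 → 5 → 11 → 23 → 16
It first returns after 5 in-shuffles.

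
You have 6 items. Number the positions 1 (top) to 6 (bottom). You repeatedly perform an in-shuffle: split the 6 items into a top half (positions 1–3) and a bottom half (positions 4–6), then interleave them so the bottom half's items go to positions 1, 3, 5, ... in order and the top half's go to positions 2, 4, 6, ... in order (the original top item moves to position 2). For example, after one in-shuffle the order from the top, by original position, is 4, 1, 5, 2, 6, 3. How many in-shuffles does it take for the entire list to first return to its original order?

3

The in-shuffle permutes the 6 positions with cycle lengths [3, 3].
Every item is home exactly when every cycle has completed a whole number of laps, i.e. after lcm(3) = 3 in-shuffles.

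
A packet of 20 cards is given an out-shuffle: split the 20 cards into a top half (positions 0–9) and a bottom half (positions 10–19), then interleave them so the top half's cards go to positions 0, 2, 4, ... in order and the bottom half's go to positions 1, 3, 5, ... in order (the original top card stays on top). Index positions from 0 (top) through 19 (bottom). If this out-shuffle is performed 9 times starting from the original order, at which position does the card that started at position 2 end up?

17

Track the card's position through each out-shuffle:
2 → 4 → 8 → 16 → 13 → 7 → 14 → 9 → 18 → 17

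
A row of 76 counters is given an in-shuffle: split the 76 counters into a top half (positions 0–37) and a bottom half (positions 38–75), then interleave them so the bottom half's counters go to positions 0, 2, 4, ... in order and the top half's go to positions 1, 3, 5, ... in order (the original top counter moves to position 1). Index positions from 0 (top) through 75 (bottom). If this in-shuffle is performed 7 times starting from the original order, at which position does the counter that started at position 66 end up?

28

Track the counter's position through each in-shuffle:
66 → 56 → 36 → 73 → 70 → 64 → 52 → 28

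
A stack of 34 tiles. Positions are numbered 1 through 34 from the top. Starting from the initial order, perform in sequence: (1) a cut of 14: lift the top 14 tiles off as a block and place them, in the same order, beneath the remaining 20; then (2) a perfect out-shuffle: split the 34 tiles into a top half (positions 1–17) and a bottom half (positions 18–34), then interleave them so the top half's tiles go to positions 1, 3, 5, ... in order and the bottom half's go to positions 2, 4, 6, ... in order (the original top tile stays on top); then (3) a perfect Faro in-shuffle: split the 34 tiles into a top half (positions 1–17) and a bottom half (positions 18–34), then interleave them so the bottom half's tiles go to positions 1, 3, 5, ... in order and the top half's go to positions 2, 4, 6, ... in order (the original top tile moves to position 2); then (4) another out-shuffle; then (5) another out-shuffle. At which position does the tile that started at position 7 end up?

Track the tile from position 7 forward through each operation:
  after op 1 (cut 14): 7 → 27
  after op 2 (out-shuffle): 27 → 20
  after op 3 (in-shuffle): 20 → 5
  after op 4 (out-shuffle): 5 → 9
  after op 5 (out-shuffle): 9 → 17

17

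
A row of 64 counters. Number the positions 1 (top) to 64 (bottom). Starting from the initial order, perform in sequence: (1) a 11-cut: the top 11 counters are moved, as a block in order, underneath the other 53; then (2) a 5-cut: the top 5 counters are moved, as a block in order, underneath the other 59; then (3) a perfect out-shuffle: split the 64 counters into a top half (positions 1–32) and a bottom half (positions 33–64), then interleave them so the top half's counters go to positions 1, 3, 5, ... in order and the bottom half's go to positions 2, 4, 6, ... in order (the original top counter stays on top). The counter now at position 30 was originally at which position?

Undo the operations in reverse order, starting from position 30:
  undo op 3 (out-shuffle, from bottom half): 30 ← 47
  undo op 2 (cut 5): 47 ← 52
  undo op 1 (cut 11): 52 ← 63
So the counter at position 30 came from original position 63.

63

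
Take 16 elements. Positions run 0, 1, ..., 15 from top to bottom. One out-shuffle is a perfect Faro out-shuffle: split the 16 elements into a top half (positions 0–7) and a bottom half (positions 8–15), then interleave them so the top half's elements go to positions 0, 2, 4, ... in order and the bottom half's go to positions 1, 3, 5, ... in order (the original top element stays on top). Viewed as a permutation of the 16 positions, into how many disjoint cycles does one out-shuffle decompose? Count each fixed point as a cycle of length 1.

6

Trace each unvisited position around until it returns:
(0) (1 2 4 8) (3 6 12 9) (5 10) (7 14 13 11) (15)
6 cycles in total.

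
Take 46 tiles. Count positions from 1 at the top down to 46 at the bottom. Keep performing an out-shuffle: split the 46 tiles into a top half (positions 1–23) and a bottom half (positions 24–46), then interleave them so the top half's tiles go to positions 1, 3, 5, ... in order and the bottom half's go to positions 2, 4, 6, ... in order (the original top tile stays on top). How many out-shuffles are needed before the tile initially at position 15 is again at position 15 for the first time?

Follow position 15 under repeated out-shuffles:
15 → 29 → 12 → 23 → 45 → 44 → 42 → 38 → 30 → 14 → 27 → 8 → 15
It first returns after 12 out-shuffles.

12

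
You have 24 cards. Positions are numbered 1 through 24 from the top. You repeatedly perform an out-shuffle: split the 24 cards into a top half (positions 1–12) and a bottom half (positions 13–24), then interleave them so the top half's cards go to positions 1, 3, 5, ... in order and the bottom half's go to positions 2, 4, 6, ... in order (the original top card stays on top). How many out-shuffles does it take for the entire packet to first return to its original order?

The out-shuffle permutes the 24 positions with cycle lengths [1, 1, 11, 11].
Every card is home exactly when every cycle has completed a whole number of laps, i.e. after lcm(1, 11) = 11 out-shuffles.

11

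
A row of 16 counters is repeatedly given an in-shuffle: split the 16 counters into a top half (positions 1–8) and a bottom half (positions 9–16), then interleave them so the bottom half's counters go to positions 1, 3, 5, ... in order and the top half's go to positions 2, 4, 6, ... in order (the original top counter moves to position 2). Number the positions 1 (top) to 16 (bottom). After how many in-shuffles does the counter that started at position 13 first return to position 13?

Follow position 13 under repeated in-shuffles:
13 → 9 → 1 → 2 → 4 → 8 → 16 → 15 → 13
It first returns after 8 in-shuffles.

8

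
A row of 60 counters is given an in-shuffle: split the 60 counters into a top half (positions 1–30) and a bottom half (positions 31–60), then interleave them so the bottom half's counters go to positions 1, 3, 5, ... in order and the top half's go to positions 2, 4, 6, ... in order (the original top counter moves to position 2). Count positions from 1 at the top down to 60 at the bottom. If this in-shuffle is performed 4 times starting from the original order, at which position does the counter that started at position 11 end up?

Track the counter's position through each in-shuffle:
11 → 22 → 44 → 27 → 54

54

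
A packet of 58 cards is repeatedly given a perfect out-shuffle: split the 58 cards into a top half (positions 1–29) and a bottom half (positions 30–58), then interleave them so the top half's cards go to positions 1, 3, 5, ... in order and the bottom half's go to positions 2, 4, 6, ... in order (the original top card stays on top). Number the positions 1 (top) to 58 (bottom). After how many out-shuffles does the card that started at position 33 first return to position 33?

Follow position 33 under repeated out-shuffles:
33 → 8 → 15 → 29 → 57 → 56 → 54 → 50 → 42 → 26 → 51 → 44 → 30 → 2 → 3 → 5 → 9 → 17 → 33
It first returns after 18 out-shuffles.

18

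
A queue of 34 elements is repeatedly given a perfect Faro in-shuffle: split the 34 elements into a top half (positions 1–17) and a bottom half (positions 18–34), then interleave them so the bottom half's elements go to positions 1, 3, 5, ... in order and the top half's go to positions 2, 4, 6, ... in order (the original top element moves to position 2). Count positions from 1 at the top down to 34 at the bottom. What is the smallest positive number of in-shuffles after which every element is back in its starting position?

12

The in-shuffle permutes the 34 positions with cycle lengths [3, 3, 4, 12, 12].
Every element is home exactly when every cycle has completed a whole number of laps, i.e. after lcm(3, 4, 12) = 12 in-shuffles.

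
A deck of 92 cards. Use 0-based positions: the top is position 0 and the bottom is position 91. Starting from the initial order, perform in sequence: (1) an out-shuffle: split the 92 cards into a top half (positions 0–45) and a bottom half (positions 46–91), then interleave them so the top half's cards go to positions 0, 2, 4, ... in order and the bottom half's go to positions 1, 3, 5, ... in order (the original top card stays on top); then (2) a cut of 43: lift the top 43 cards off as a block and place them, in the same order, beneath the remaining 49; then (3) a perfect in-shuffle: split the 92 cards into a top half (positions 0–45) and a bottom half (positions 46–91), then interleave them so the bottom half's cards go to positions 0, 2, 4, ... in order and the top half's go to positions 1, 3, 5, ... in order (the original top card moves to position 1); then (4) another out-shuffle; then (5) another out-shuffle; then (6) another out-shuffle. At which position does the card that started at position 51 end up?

Track the card from position 51 forward through each operation:
  after op 1 (out-shuffle): 51 → 11
  after op 2 (cut 43): 11 → 60
  after op 3 (in-shuffle): 60 → 28
  after op 4 (out-shuffle): 28 → 56
  after op 5 (out-shuffle): 56 → 21
  after op 6 (out-shuffle): 21 → 42

42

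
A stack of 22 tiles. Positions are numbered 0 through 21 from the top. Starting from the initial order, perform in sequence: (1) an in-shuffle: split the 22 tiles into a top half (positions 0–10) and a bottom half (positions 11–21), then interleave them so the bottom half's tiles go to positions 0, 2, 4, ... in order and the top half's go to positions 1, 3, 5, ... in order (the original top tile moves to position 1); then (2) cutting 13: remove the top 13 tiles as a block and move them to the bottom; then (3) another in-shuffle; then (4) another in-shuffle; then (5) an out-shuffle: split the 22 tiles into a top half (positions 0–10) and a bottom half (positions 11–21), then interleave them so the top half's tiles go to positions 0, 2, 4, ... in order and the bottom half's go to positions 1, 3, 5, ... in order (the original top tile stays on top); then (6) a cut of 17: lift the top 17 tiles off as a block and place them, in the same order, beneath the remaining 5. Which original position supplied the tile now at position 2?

0

Undo the operations in reverse order, starting from position 2:
  undo op 6 (cut 17): 2 ← 19
  undo op 5 (out-shuffle, from bottom half): 19 ← 20
  undo op 4 (in-shuffle, from bottom half): 20 ← 21
  undo op 3 (in-shuffle, from top half): 21 ← 10
  undo op 2 (cut 13): 10 ← 1
  undo op 1 (in-shuffle, from top half): 1 ← 0
So the tile at position 2 came from original position 0.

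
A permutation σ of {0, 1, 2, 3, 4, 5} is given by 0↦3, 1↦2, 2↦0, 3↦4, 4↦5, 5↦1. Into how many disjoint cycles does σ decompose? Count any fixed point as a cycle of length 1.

1

Cycle decomposition: (0 3 4 5 1 2).
1 cycle.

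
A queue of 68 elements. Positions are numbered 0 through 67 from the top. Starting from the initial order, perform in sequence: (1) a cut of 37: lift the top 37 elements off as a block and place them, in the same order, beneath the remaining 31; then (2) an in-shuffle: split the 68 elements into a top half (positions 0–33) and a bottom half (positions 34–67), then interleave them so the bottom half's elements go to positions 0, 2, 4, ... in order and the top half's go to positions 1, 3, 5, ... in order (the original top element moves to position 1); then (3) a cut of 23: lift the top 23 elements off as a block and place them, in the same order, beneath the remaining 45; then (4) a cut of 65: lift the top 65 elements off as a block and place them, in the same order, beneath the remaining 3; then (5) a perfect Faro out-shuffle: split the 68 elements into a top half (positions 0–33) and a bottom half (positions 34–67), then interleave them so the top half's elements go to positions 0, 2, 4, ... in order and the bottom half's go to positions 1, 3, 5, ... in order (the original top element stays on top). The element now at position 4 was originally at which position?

14

Undo the operations in reverse order, starting from position 4:
  undo op 5 (out-shuffle, from top half): 4 ← 2
  undo op 4 (cut 65): 2 ← 67
  undo op 3 (cut 23): 67 ← 22
  undo op 2 (in-shuffle, from bottom half): 22 ← 45
  undo op 1 (cut 37): 45 ← 14
So the element at position 4 came from original position 14.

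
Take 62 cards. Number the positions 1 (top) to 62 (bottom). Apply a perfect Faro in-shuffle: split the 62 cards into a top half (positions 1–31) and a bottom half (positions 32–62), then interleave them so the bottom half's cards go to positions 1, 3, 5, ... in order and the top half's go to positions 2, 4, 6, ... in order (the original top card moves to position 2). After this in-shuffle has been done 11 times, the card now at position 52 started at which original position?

41

Work backwards from position 52, undoing one in-shuffle at a time:
52 ← 26 ← 13 ← 38 ← 19 ← 41 ← 52 ← 26 ← 13 ← 38 ← 19 ← 41
So the card now at position 52 started at position 41.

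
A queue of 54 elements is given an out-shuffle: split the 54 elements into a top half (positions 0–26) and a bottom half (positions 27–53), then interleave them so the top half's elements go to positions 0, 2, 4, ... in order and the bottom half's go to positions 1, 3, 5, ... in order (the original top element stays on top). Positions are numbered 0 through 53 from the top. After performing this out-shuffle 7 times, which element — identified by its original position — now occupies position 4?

5

Work backwards from position 4, undoing one out-shuffle at a time:
4 ← 2 ← 1 ← 27 ← 40 ← 20 ← 10 ← 5
So the element now at position 4 started at position 5.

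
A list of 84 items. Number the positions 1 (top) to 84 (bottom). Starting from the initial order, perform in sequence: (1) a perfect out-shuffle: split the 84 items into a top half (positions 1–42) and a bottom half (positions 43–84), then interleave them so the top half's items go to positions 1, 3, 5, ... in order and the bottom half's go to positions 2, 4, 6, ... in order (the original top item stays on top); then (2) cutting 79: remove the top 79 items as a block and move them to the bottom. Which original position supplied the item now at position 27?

Undo the operations in reverse order, starting from position 27:
  undo op 2 (cut 79): 27 ← 22
  undo op 1 (out-shuffle, from bottom half): 22 ← 53
So the item at position 27 came from original position 53.

53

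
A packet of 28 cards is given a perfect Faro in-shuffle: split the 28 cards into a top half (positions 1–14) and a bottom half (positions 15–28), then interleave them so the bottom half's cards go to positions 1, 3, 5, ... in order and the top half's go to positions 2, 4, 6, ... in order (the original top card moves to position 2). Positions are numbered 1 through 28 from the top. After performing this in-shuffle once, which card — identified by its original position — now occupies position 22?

Work backwards from position 22, undoing one in-shuffle at a time:
22 ← 11
So the card now at position 22 started at position 11.

11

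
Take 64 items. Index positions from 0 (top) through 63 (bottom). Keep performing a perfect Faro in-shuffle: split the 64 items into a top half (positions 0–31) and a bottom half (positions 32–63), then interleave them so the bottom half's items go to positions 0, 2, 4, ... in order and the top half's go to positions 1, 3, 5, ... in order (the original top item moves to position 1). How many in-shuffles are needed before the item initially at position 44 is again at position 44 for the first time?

12

Follow position 44 under repeated in-shuffles:
44 → 24 → 49 → 34 → 4 → 9 → 19 → 39 → 14 → 29 → 59 → 54 → 44
It first returns after 12 in-shuffles.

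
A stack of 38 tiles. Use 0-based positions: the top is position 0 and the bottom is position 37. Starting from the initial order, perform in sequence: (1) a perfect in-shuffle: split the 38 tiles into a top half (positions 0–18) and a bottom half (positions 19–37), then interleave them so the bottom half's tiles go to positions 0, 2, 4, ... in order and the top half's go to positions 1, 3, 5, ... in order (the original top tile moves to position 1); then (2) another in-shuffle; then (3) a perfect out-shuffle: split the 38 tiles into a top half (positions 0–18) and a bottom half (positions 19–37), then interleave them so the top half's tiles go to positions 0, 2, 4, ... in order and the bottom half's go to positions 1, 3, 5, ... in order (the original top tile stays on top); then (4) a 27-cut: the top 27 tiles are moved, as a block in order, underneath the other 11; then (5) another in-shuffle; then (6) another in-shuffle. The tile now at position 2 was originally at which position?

21

Undo the operations in reverse order, starting from position 2:
  undo op 6 (in-shuffle, from bottom half): 2 ← 20
  undo op 5 (in-shuffle, from bottom half): 20 ← 29
  undo op 4 (cut 27): 29 ← 18
  undo op 3 (out-shuffle, from top half): 18 ← 9
  undo op 2 (in-shuffle, from top half): 9 ← 4
  undo op 1 (in-shuffle, from bottom half): 4 ← 21
So the tile at position 2 came from original position 21.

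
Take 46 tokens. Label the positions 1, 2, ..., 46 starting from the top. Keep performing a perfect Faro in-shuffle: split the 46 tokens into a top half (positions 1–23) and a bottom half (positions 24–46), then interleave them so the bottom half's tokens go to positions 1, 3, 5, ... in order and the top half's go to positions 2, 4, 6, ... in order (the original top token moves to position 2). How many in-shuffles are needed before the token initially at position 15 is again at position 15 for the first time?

23

Follow position 15 under repeated in-shuffles:
15 → 30 → 13 → 26 → 5 → 10 → 20 → 40 → ... → 15 (length 23)
It first returns after 23 in-shuffles.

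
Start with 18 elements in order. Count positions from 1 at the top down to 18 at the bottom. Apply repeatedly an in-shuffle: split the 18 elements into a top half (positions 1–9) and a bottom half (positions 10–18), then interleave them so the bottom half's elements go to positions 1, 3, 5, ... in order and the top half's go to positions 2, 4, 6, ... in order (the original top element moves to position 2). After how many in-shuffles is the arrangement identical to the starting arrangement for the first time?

18

The in-shuffle permutes the 18 positions with cycle lengths [18].
Every element is home exactly when every cycle has completed a whole number of laps, i.e. after lcm(18) = 18 in-shuffles.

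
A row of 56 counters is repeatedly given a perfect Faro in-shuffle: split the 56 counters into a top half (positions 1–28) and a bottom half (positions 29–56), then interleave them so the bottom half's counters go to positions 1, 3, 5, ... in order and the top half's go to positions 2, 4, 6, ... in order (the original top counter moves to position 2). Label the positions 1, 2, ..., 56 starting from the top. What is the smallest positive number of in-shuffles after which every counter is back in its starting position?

18

The in-shuffle permutes the 56 positions with cycle lengths [2, 18, 18, 18].
Every counter is home exactly when every cycle has completed a whole number of laps, i.e. after lcm(2, 18) = 18 in-shuffles.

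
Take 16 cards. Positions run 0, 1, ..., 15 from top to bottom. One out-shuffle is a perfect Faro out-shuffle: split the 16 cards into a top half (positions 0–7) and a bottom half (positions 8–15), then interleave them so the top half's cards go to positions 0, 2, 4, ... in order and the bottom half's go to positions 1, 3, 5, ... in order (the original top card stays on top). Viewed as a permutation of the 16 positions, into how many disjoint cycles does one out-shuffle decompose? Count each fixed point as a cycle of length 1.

6

Trace each unvisited position around until it returns:
(0) (1 2 4 8) (3 6 12 9) (5 10) (7 14 13 11) (15)
6 cycles in total.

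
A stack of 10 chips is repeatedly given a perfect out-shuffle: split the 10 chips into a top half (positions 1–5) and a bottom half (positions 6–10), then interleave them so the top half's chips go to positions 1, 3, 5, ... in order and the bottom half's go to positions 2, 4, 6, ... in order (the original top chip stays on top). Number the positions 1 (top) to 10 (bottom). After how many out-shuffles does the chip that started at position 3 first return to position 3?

Follow position 3 under repeated out-shuffles:
3 → 5 → 9 → 8 → 6 → 2 → 3
It first returns after 6 out-shuffles.

6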